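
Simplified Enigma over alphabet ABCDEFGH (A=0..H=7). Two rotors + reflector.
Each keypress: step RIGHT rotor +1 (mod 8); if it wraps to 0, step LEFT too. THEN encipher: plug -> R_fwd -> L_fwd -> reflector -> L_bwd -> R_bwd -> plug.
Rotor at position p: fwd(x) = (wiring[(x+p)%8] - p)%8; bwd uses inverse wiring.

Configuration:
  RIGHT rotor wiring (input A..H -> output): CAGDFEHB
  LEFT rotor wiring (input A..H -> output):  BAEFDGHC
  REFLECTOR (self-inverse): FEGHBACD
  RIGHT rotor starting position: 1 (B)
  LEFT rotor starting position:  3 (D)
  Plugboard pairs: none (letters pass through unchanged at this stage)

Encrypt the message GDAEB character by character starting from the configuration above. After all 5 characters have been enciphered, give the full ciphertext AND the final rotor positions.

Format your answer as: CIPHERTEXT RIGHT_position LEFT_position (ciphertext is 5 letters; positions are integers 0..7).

Char 1 ('G'): step: R->2, L=3; G->plug->G->R->A->L->C->refl->G->L'->F->R'->E->plug->E
Char 2 ('D'): step: R->3, L=3; D->plug->D->R->E->L->H->refl->D->L'->C->R'->B->plug->B
Char 3 ('A'): step: R->4, L=3; A->plug->A->R->B->L->A->refl->F->L'->G->R'->E->plug->E
Char 4 ('E'): step: R->5, L=3; E->plug->E->R->D->L->E->refl->B->L'->H->R'->A->plug->A
Char 5 ('B'): step: R->6, L=3; B->plug->B->R->D->L->E->refl->B->L'->H->R'->G->plug->G
Final: ciphertext=EBEAG, RIGHT=6, LEFT=3

Answer: EBEAG 6 3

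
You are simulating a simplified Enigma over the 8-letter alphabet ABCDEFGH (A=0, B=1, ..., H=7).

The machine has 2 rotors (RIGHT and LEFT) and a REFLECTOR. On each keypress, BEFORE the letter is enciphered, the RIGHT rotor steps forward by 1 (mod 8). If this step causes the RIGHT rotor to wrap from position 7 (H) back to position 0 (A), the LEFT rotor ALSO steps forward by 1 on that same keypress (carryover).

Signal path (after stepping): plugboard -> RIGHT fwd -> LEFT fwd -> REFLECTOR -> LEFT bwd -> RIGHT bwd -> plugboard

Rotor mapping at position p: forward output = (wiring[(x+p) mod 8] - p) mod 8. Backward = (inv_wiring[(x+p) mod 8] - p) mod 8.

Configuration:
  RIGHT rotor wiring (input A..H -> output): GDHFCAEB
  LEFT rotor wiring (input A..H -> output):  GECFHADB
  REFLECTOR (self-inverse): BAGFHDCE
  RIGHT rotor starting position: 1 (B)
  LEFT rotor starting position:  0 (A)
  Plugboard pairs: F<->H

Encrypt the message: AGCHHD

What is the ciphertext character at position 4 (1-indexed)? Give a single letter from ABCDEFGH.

Char 1 ('A'): step: R->2, L=0; A->plug->A->R->F->L->A->refl->B->L'->H->R'->F->plug->H
Char 2 ('G'): step: R->3, L=0; G->plug->G->R->A->L->G->refl->C->L'->C->R'->A->plug->A
Char 3 ('C'): step: R->4, L=0; C->plug->C->R->A->L->G->refl->C->L'->C->R'->E->plug->E
Char 4 ('H'): step: R->5, L=0; H->plug->F->R->C->L->C->refl->G->L'->A->R'->G->plug->G

G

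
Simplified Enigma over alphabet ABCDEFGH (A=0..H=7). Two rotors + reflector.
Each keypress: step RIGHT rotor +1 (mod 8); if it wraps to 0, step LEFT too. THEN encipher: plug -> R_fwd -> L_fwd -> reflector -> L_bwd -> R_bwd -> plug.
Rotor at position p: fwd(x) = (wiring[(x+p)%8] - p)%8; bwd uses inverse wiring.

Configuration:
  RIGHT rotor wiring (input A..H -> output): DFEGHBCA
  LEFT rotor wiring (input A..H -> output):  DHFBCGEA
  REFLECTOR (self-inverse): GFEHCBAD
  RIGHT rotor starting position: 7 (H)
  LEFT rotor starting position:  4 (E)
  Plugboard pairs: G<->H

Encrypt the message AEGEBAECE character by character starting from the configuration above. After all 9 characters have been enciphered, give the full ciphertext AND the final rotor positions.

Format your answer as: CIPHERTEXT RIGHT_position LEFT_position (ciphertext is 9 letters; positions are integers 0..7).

Char 1 ('A'): step: R->0, L->5 (L advanced); A->plug->A->R->D->L->G->refl->A->L'->F->R'->B->plug->B
Char 2 ('E'): step: R->1, L=5; E->plug->E->R->A->L->B->refl->F->L'->H->R'->G->plug->H
Char 3 ('G'): step: R->2, L=5; G->plug->H->R->D->L->G->refl->A->L'->F->R'->C->plug->C
Char 4 ('E'): step: R->3, L=5; E->plug->E->R->F->L->A->refl->G->L'->D->R'->A->plug->A
Char 5 ('B'): step: R->4, L=5; B->plug->B->R->F->L->A->refl->G->L'->D->R'->A->plug->A
Char 6 ('A'): step: R->5, L=5; A->plug->A->R->E->L->C->refl->E->L'->G->R'->D->plug->D
Char 7 ('E'): step: R->6, L=5; E->plug->E->R->G->L->E->refl->C->L'->E->R'->A->plug->A
Char 8 ('C'): step: R->7, L=5; C->plug->C->R->G->L->E->refl->C->L'->E->R'->B->plug->B
Char 9 ('E'): step: R->0, L->6 (L advanced); E->plug->E->R->H->L->A->refl->G->L'->A->R'->H->plug->G
Final: ciphertext=BHCAADABG, RIGHT=0, LEFT=6

Answer: BHCAADABG 0 6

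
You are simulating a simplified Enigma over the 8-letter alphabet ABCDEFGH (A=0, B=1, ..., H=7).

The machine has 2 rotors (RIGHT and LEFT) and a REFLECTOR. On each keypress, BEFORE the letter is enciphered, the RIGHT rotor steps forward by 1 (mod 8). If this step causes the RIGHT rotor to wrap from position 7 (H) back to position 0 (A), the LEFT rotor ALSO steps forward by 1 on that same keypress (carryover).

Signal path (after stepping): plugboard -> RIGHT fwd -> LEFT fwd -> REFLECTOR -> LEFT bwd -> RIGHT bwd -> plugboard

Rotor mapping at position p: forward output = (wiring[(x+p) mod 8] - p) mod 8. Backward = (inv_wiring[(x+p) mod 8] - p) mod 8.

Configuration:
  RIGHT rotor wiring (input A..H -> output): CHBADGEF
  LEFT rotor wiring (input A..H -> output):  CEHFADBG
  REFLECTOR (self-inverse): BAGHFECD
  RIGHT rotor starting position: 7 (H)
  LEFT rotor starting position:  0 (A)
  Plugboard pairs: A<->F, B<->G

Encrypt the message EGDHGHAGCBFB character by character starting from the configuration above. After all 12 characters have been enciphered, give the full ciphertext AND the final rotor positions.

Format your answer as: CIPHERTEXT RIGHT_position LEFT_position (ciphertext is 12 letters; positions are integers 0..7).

Answer: DACEEEFCBHED 3 2

Derivation:
Char 1 ('E'): step: R->0, L->1 (L advanced); E->plug->E->R->D->L->H->refl->D->L'->A->R'->D->plug->D
Char 2 ('G'): step: R->1, L=1; G->plug->B->R->A->L->D->refl->H->L'->D->R'->F->plug->A
Char 3 ('D'): step: R->2, L=1; D->plug->D->R->E->L->C->refl->G->L'->B->R'->C->plug->C
Char 4 ('H'): step: R->3, L=1; H->plug->H->R->G->L->F->refl->E->L'->C->R'->E->plug->E
Char 5 ('G'): step: R->4, L=1; G->plug->B->R->C->L->E->refl->F->L'->G->R'->E->plug->E
Char 6 ('H'): step: R->5, L=1; H->plug->H->R->G->L->F->refl->E->L'->C->R'->E->plug->E
Char 7 ('A'): step: R->6, L=1; A->plug->F->R->C->L->E->refl->F->L'->G->R'->A->plug->F
Char 8 ('G'): step: R->7, L=1; G->plug->B->R->D->L->H->refl->D->L'->A->R'->C->plug->C
Char 9 ('C'): step: R->0, L->2 (L advanced); C->plug->C->R->B->L->D->refl->H->L'->E->R'->G->plug->B
Char 10 ('B'): step: R->1, L=2; B->plug->G->R->E->L->H->refl->D->L'->B->R'->H->plug->H
Char 11 ('F'): step: R->2, L=2; F->plug->A->R->H->L->C->refl->G->L'->C->R'->E->plug->E
Char 12 ('B'): step: R->3, L=2; B->plug->G->R->E->L->H->refl->D->L'->B->R'->D->plug->D
Final: ciphertext=DACEEEFCBHED, RIGHT=3, LEFT=2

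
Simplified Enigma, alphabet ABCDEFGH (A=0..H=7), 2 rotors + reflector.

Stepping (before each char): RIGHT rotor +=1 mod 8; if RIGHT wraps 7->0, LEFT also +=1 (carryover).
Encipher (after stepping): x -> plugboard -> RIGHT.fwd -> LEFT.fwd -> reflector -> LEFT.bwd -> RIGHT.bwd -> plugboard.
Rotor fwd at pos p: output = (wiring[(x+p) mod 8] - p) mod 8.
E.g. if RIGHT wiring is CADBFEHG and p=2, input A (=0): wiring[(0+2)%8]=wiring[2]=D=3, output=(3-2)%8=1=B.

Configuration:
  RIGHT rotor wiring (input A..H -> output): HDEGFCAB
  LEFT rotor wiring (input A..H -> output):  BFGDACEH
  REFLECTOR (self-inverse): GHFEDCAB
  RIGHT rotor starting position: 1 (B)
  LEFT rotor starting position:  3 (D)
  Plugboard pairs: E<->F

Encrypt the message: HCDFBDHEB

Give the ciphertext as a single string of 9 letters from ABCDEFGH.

Answer: FEGGABECF

Derivation:
Char 1 ('H'): step: R->2, L=3; H->plug->H->R->B->L->F->refl->C->L'->G->R'->E->plug->F
Char 2 ('C'): step: R->3, L=3; C->plug->C->R->H->L->D->refl->E->L'->E->R'->F->plug->E
Char 3 ('D'): step: R->4, L=3; D->plug->D->R->F->L->G->refl->A->L'->A->R'->G->plug->G
Char 4 ('F'): step: R->5, L=3; F->plug->E->R->G->L->C->refl->F->L'->B->R'->G->plug->G
Char 5 ('B'): step: R->6, L=3; B->plug->B->R->D->L->B->refl->H->L'->C->R'->A->plug->A
Char 6 ('D'): step: R->7, L=3; D->plug->D->R->F->L->G->refl->A->L'->A->R'->B->plug->B
Char 7 ('H'): step: R->0, L->4 (L advanced); H->plug->H->R->B->L->G->refl->A->L'->C->R'->F->plug->E
Char 8 ('E'): step: R->1, L=4; E->plug->F->R->H->L->H->refl->B->L'->F->R'->C->plug->C
Char 9 ('B'): step: R->2, L=4; B->plug->B->R->E->L->F->refl->C->L'->G->R'->E->plug->F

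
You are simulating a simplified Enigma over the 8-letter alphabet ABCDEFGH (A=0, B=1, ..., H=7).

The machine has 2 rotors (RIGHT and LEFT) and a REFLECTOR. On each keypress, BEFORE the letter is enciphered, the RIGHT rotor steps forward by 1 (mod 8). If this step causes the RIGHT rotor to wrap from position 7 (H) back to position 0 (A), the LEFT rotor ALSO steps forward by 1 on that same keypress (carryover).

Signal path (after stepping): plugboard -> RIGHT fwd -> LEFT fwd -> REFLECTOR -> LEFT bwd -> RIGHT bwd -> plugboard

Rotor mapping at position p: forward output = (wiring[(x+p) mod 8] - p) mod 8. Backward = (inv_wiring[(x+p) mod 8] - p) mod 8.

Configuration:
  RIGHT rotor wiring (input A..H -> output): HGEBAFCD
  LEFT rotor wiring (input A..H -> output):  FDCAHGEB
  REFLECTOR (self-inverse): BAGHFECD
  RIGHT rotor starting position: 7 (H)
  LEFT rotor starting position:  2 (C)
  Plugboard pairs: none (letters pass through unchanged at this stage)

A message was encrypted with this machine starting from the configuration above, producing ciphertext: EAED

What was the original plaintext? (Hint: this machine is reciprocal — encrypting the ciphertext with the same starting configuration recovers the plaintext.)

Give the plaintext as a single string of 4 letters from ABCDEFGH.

Char 1 ('E'): step: R->0, L->3 (L advanced); E->plug->E->R->A->L->F->refl->E->L'->B->R'->D->plug->D
Char 2 ('A'): step: R->1, L=3; A->plug->A->R->F->L->C->refl->G->L'->E->R'->E->plug->E
Char 3 ('E'): step: R->2, L=3; E->plug->E->R->A->L->F->refl->E->L'->B->R'->F->plug->F
Char 4 ('D'): step: R->3, L=3; D->plug->D->R->H->L->H->refl->D->L'->C->R'->C->plug->C

Answer: DEFC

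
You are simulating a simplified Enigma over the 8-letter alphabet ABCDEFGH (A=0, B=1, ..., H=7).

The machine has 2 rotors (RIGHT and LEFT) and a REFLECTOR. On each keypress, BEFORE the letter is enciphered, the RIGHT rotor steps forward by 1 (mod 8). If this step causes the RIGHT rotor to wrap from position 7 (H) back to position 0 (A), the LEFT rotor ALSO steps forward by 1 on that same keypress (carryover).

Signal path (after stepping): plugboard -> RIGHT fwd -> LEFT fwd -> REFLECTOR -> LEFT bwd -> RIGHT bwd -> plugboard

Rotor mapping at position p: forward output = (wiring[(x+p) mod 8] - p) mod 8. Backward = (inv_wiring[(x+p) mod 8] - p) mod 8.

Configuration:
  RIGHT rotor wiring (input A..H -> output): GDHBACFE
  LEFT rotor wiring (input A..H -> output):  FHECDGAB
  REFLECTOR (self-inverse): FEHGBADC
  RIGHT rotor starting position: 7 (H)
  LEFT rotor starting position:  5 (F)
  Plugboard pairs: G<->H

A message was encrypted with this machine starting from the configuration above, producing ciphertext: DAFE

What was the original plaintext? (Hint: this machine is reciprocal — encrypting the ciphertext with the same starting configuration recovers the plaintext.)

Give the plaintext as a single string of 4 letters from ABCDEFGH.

Answer: GCDG

Derivation:
Char 1 ('D'): step: R->0, L->6 (L advanced); D->plug->D->R->B->L->D->refl->G->L'->E->R'->H->plug->G
Char 2 ('A'): step: R->1, L=6; A->plug->A->R->C->L->H->refl->C->L'->A->R'->C->plug->C
Char 3 ('F'): step: R->2, L=6; F->plug->F->R->C->L->H->refl->C->L'->A->R'->D->plug->D
Char 4 ('E'): step: R->3, L=6; E->plug->E->R->B->L->D->refl->G->L'->E->R'->H->plug->G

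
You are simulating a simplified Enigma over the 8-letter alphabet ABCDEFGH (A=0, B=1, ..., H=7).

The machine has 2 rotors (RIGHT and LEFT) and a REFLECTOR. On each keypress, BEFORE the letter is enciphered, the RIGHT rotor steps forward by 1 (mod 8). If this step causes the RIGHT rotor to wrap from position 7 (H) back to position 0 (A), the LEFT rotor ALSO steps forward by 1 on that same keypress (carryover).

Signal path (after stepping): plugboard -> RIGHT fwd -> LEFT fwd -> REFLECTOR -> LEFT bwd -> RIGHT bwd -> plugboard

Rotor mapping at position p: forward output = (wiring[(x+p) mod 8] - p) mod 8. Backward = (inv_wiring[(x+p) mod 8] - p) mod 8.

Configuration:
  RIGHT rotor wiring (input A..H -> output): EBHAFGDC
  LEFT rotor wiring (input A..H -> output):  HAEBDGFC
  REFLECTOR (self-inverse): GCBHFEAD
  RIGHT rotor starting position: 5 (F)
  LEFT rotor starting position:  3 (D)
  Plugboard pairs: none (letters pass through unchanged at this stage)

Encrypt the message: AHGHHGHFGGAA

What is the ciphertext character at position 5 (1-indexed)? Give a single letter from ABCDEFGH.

Char 1 ('A'): step: R->6, L=3; A->plug->A->R->F->L->E->refl->F->L'->G->R'->C->plug->C
Char 2 ('H'): step: R->7, L=3; H->plug->H->R->E->L->H->refl->D->L'->C->R'->C->plug->C
Char 3 ('G'): step: R->0, L->4 (L advanced); G->plug->G->R->D->L->G->refl->A->L'->G->R'->F->plug->F
Char 4 ('H'): step: R->1, L=4; H->plug->H->R->D->L->G->refl->A->L'->G->R'->B->plug->B
Char 5 ('H'): step: R->2, L=4; H->plug->H->R->H->L->F->refl->E->L'->F->R'->A->plug->A

A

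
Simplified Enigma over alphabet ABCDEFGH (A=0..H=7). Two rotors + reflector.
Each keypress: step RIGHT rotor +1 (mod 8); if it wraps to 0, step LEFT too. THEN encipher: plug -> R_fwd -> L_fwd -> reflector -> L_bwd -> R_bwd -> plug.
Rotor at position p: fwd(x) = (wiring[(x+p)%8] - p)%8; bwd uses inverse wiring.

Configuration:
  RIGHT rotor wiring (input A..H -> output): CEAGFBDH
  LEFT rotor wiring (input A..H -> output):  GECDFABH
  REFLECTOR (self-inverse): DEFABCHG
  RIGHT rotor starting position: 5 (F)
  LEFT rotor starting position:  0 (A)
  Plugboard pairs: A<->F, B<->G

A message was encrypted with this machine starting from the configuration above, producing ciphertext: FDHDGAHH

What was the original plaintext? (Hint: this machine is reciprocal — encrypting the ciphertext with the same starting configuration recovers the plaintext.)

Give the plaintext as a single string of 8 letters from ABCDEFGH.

Char 1 ('F'): step: R->6, L=0; F->plug->A->R->F->L->A->refl->D->L'->D->R'->H->plug->H
Char 2 ('D'): step: R->7, L=0; D->plug->D->R->B->L->E->refl->B->L'->G->R'->F->plug->A
Char 3 ('H'): step: R->0, L->1 (L advanced); H->plug->H->R->H->L->F->refl->C->L'->C->R'->A->plug->F
Char 4 ('D'): step: R->1, L=1; D->plug->D->R->E->L->H->refl->G->L'->G->R'->G->plug->B
Char 5 ('G'): step: R->2, L=1; G->plug->B->R->E->L->H->refl->G->L'->G->R'->A->plug->F
Char 6 ('A'): step: R->3, L=1; A->plug->F->R->H->L->F->refl->C->L'->C->R'->B->plug->G
Char 7 ('H'): step: R->4, L=1; H->plug->H->R->C->L->C->refl->F->L'->H->R'->C->plug->C
Char 8 ('H'): step: R->5, L=1; H->plug->H->R->A->L->D->refl->A->L'->F->R'->D->plug->D

Answer: HAFBFGCD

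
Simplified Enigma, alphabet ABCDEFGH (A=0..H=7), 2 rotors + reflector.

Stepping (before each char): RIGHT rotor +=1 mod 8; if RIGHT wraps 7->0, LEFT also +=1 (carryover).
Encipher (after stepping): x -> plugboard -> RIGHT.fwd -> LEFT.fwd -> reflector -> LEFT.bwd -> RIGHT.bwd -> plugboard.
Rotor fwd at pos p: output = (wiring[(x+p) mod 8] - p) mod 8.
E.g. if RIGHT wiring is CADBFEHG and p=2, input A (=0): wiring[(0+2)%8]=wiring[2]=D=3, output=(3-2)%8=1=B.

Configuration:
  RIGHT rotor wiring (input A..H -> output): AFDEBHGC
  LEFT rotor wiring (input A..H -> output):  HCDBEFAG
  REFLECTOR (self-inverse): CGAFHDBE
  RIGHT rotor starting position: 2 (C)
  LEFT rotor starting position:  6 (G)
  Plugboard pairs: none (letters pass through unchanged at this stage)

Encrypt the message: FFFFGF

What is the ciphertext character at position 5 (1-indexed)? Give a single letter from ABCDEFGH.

Char 1 ('F'): step: R->3, L=6; F->plug->F->R->F->L->D->refl->F->L'->E->R'->C->plug->C
Char 2 ('F'): step: R->4, L=6; F->plug->F->R->B->L->A->refl->C->L'->A->R'->H->plug->H
Char 3 ('F'): step: R->5, L=6; F->plug->F->R->G->L->G->refl->B->L'->C->R'->A->plug->A
Char 4 ('F'): step: R->6, L=6; F->plug->F->R->G->L->G->refl->B->L'->C->R'->C->plug->C
Char 5 ('G'): step: R->7, L=6; G->plug->G->R->A->L->C->refl->A->L'->B->R'->B->plug->B

B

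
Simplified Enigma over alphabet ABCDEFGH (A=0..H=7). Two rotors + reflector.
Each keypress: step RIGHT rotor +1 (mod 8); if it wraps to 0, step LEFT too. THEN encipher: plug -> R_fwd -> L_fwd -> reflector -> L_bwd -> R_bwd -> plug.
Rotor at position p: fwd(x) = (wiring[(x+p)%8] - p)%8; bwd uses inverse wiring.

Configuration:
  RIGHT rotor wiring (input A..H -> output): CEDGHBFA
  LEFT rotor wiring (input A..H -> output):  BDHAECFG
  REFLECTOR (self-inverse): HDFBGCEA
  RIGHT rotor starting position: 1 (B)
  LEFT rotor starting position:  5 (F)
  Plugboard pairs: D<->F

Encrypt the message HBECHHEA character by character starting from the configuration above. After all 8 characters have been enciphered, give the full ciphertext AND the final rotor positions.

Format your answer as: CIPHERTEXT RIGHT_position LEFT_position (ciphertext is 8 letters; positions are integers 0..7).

Char 1 ('H'): step: R->2, L=5; H->plug->H->R->C->L->B->refl->D->L'->G->R'->F->plug->D
Char 2 ('B'): step: R->3, L=5; B->plug->B->R->E->L->G->refl->E->L'->D->R'->A->plug->A
Char 3 ('E'): step: R->4, L=5; E->plug->E->R->G->L->D->refl->B->L'->C->R'->H->plug->H
Char 4 ('C'): step: R->5, L=5; C->plug->C->R->D->L->E->refl->G->L'->E->R'->A->plug->A
Char 5 ('H'): step: R->6, L=5; H->plug->H->R->D->L->E->refl->G->L'->E->R'->C->plug->C
Char 6 ('H'): step: R->7, L=5; H->plug->H->R->G->L->D->refl->B->L'->C->R'->G->plug->G
Char 7 ('E'): step: R->0, L->6 (L advanced); E->plug->E->R->H->L->E->refl->G->L'->G->R'->D->plug->F
Char 8 ('A'): step: R->1, L=6; A->plug->A->R->D->L->F->refl->C->L'->F->R'->C->plug->C
Final: ciphertext=DAHACGFC, RIGHT=1, LEFT=6

Answer: DAHACGFC 1 6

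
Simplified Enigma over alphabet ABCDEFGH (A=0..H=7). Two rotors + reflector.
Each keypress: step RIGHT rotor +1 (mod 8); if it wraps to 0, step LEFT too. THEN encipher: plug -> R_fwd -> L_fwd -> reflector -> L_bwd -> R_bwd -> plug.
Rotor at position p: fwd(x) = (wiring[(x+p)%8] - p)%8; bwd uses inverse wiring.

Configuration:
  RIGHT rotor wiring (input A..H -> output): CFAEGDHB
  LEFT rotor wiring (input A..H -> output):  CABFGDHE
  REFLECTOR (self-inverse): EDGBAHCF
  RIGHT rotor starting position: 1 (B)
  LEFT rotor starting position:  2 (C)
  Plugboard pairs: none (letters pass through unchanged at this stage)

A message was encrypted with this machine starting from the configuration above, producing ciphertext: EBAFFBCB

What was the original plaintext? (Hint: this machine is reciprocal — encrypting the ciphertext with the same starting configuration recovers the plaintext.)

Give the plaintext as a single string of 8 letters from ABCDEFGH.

Answer: FAEHEDGG

Derivation:
Char 1 ('E'): step: R->2, L=2; E->plug->E->R->F->L->C->refl->G->L'->H->R'->F->plug->F
Char 2 ('B'): step: R->3, L=2; B->plug->B->R->D->L->B->refl->D->L'->B->R'->A->plug->A
Char 3 ('A'): step: R->4, L=2; A->plug->A->R->C->L->E->refl->A->L'->G->R'->E->plug->E
Char 4 ('F'): step: R->5, L=2; F->plug->F->R->D->L->B->refl->D->L'->B->R'->H->plug->H
Char 5 ('F'): step: R->6, L=2; F->plug->F->R->G->L->A->refl->E->L'->C->R'->E->plug->E
Char 6 ('B'): step: R->7, L=2; B->plug->B->R->D->L->B->refl->D->L'->B->R'->D->plug->D
Char 7 ('C'): step: R->0, L->3 (L advanced); C->plug->C->R->A->L->C->refl->G->L'->H->R'->G->plug->G
Char 8 ('B'): step: R->1, L=3; B->plug->B->R->H->L->G->refl->C->L'->A->R'->G->plug->G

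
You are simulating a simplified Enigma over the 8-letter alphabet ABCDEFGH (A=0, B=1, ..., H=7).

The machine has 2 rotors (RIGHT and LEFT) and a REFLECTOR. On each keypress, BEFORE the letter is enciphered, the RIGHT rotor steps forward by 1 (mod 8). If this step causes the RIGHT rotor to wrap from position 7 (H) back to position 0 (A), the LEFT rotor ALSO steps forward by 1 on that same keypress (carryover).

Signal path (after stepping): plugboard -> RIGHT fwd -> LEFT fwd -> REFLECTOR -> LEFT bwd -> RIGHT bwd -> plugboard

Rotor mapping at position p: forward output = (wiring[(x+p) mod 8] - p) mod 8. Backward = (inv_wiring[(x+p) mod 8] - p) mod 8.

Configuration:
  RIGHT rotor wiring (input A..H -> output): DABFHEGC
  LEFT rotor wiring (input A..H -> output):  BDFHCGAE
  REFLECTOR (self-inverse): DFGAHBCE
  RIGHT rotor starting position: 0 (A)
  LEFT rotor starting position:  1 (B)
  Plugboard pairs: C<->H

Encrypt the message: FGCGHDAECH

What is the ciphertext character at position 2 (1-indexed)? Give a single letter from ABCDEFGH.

Char 1 ('F'): step: R->1, L=1; F->plug->F->R->F->L->H->refl->E->L'->B->R'->G->plug->G
Char 2 ('G'): step: R->2, L=1; G->plug->G->R->B->L->E->refl->H->L'->F->R'->C->plug->H

H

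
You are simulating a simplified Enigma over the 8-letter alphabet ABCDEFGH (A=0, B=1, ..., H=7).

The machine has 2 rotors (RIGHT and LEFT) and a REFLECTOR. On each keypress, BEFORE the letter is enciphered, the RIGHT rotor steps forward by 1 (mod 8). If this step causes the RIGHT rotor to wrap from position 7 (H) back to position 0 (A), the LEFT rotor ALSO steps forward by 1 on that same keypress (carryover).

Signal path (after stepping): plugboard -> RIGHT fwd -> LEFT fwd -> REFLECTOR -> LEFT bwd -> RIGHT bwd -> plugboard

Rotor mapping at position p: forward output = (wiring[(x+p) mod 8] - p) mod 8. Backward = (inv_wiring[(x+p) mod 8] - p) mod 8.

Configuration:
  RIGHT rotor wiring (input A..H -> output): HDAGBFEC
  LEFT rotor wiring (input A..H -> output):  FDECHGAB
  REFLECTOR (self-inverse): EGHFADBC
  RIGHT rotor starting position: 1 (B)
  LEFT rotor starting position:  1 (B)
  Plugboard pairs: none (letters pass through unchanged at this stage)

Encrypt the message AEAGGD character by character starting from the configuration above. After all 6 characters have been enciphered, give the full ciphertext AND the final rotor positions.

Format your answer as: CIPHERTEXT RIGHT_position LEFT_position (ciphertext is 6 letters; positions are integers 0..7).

Answer: CBCHEC 7 1

Derivation:
Char 1 ('A'): step: R->2, L=1; A->plug->A->R->G->L->A->refl->E->L'->H->R'->C->plug->C
Char 2 ('E'): step: R->3, L=1; E->plug->E->R->H->L->E->refl->A->L'->G->R'->B->plug->B
Char 3 ('A'): step: R->4, L=1; A->plug->A->R->F->L->H->refl->C->L'->A->R'->C->plug->C
Char 4 ('G'): step: R->5, L=1; G->plug->G->R->B->L->D->refl->F->L'->E->R'->H->plug->H
Char 5 ('G'): step: R->6, L=1; G->plug->G->R->D->L->G->refl->B->L'->C->R'->E->plug->E
Char 6 ('D'): step: R->7, L=1; D->plug->D->R->B->L->D->refl->F->L'->E->R'->C->plug->C
Final: ciphertext=CBCHEC, RIGHT=7, LEFT=1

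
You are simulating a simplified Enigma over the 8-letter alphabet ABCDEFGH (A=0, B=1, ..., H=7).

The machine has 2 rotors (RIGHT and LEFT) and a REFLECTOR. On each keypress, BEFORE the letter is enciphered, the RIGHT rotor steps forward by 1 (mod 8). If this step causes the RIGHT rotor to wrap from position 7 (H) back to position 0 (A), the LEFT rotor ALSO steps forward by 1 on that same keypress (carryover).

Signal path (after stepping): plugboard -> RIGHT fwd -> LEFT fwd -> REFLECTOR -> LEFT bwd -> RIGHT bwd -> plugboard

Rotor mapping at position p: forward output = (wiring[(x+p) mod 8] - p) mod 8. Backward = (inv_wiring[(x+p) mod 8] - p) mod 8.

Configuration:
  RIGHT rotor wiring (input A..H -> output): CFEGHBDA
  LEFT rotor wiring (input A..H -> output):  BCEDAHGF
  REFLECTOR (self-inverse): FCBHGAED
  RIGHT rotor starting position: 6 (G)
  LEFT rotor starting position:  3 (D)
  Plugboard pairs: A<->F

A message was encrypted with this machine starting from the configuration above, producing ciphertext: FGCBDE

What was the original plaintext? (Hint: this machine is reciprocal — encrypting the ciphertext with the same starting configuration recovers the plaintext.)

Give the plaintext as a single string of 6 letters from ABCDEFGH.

Char 1 ('F'): step: R->7, L=3; F->plug->A->R->B->L->F->refl->A->L'->A->R'->F->plug->A
Char 2 ('G'): step: R->0, L->4 (L advanced); G->plug->G->R->D->L->B->refl->C->L'->C->R'->A->plug->F
Char 3 ('C'): step: R->1, L=4; C->plug->C->R->F->L->G->refl->E->L'->A->R'->E->plug->E
Char 4 ('B'): step: R->2, L=4; B->plug->B->R->E->L->F->refl->A->L'->G->R'->F->plug->A
Char 5 ('D'): step: R->3, L=4; D->plug->D->R->A->L->E->refl->G->L'->F->R'->E->plug->E
Char 6 ('E'): step: R->4, L=4; E->plug->E->R->G->L->A->refl->F->L'->E->R'->D->plug->D

Answer: AFEAED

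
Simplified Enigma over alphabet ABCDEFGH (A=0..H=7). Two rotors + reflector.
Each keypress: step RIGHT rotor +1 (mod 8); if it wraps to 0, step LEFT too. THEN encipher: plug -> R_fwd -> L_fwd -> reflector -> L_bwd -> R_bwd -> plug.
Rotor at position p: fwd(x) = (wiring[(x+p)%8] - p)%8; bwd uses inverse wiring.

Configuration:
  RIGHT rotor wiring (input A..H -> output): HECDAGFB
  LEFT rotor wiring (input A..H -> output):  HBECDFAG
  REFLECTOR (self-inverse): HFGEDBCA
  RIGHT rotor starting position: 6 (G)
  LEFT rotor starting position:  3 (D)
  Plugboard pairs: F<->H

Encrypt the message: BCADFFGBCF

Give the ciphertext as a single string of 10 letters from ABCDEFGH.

Char 1 ('B'): step: R->7, L=3; B->plug->B->R->A->L->H->refl->A->L'->B->R'->F->plug->H
Char 2 ('C'): step: R->0, L->4 (L advanced); C->plug->C->R->C->L->E->refl->D->L'->E->R'->B->plug->B
Char 3 ('A'): step: R->1, L=4; A->plug->A->R->D->L->C->refl->G->L'->H->R'->D->plug->D
Char 4 ('D'): step: R->2, L=4; D->plug->D->R->E->L->D->refl->E->L'->C->R'->H->plug->F
Char 5 ('F'): step: R->3, L=4; F->plug->H->R->H->L->G->refl->C->L'->D->R'->C->plug->C
Char 6 ('F'): step: R->4, L=4; F->plug->H->R->H->L->G->refl->C->L'->D->R'->E->plug->E
Char 7 ('G'): step: R->5, L=4; G->plug->G->R->G->L->A->refl->H->L'->A->R'->B->plug->B
Char 8 ('B'): step: R->6, L=4; B->plug->B->R->D->L->C->refl->G->L'->H->R'->A->plug->A
Char 9 ('C'): step: R->7, L=4; C->plug->C->R->F->L->F->refl->B->L'->B->R'->F->plug->H
Char 10 ('F'): step: R->0, L->5 (L advanced); F->plug->H->R->B->L->D->refl->E->L'->E->R'->B->plug->B

Answer: HBDFCEBAHB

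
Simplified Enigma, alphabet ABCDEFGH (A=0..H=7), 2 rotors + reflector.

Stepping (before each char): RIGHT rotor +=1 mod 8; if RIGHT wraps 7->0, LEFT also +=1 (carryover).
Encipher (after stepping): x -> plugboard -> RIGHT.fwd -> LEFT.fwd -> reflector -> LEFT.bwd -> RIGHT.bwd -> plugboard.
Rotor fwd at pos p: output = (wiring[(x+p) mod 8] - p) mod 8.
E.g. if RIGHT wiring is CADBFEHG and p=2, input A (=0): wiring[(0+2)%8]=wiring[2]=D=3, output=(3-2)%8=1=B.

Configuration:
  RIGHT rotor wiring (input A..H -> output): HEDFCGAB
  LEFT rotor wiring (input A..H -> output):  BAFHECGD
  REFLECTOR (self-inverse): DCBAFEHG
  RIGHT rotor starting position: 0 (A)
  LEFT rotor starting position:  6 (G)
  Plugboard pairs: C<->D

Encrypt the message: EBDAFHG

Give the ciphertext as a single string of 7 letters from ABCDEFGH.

Answer: AGCDDAH

Derivation:
Char 1 ('E'): step: R->1, L=6; E->plug->E->R->F->L->B->refl->C->L'->D->R'->A->plug->A
Char 2 ('B'): step: R->2, L=6; B->plug->B->R->D->L->C->refl->B->L'->F->R'->G->plug->G
Char 3 ('D'): step: R->3, L=6; D->plug->C->R->D->L->C->refl->B->L'->F->R'->D->plug->C
Char 4 ('A'): step: R->4, L=6; A->plug->A->R->G->L->G->refl->H->L'->E->R'->C->plug->D
Char 5 ('F'): step: R->5, L=6; F->plug->F->R->G->L->G->refl->H->L'->E->R'->C->plug->D
Char 6 ('H'): step: R->6, L=6; H->plug->H->R->A->L->A->refl->D->L'->C->R'->A->plug->A
Char 7 ('G'): step: R->7, L=6; G->plug->G->R->H->L->E->refl->F->L'->B->R'->H->plug->H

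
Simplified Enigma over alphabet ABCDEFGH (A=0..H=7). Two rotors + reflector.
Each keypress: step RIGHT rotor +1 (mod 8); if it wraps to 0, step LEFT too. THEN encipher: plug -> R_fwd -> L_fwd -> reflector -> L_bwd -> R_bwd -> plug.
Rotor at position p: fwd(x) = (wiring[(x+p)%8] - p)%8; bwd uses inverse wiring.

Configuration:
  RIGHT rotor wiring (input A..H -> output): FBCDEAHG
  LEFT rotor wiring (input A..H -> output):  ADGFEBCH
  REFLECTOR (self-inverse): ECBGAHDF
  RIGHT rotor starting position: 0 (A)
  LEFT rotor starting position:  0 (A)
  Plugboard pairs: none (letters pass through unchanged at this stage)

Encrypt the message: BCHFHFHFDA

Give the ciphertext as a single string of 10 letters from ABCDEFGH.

Answer: CBEGAGEAFE

Derivation:
Char 1 ('B'): step: R->1, L=0; B->plug->B->R->B->L->D->refl->G->L'->C->R'->C->plug->C
Char 2 ('C'): step: R->2, L=0; C->plug->C->R->C->L->G->refl->D->L'->B->R'->B->plug->B
Char 3 ('H'): step: R->3, L=0; H->plug->H->R->H->L->H->refl->F->L'->D->R'->E->plug->E
Char 4 ('F'): step: R->4, L=0; F->plug->F->R->F->L->B->refl->C->L'->G->R'->G->plug->G
Char 5 ('H'): step: R->5, L=0; H->plug->H->R->H->L->H->refl->F->L'->D->R'->A->plug->A
Char 6 ('F'): step: R->6, L=0; F->plug->F->R->F->L->B->refl->C->L'->G->R'->G->plug->G
Char 7 ('H'): step: R->7, L=0; H->plug->H->R->A->L->A->refl->E->L'->E->R'->E->plug->E
Char 8 ('F'): step: R->0, L->1 (L advanced); F->plug->F->R->A->L->C->refl->B->L'->F->R'->A->plug->A
Char 9 ('D'): step: R->1, L=1; D->plug->D->R->D->L->D->refl->G->L'->G->R'->F->plug->F
Char 10 ('A'): step: R->2, L=1; A->plug->A->R->A->L->C->refl->B->L'->F->R'->E->plug->E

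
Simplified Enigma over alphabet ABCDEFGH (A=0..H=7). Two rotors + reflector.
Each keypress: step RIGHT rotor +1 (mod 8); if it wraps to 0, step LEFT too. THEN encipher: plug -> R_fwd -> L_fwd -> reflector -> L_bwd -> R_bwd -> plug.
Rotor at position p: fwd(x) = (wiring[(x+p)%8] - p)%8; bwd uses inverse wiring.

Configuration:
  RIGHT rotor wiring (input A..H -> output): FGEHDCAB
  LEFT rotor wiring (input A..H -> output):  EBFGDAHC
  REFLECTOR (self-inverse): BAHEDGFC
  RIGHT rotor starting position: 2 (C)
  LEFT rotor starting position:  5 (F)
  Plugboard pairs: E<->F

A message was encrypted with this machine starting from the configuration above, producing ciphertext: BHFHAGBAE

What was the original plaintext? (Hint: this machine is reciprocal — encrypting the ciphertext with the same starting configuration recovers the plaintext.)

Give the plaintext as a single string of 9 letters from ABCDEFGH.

Char 1 ('B'): step: R->3, L=5; B->plug->B->R->A->L->D->refl->E->L'->E->R'->A->plug->A
Char 2 ('H'): step: R->4, L=5; H->plug->H->R->D->L->H->refl->C->L'->B->R'->E->plug->F
Char 3 ('F'): step: R->5, L=5; F->plug->E->R->B->L->C->refl->H->L'->D->R'->B->plug->B
Char 4 ('H'): step: R->6, L=5; H->plug->H->R->E->L->E->refl->D->L'->A->R'->D->plug->D
Char 5 ('A'): step: R->7, L=5; A->plug->A->R->C->L->F->refl->G->L'->H->R'->C->plug->C
Char 6 ('G'): step: R->0, L->6 (L advanced); G->plug->G->R->A->L->B->refl->A->L'->F->R'->A->plug->A
Char 7 ('B'): step: R->1, L=6; B->plug->B->R->D->L->D->refl->E->L'->B->R'->E->plug->F
Char 8 ('A'): step: R->2, L=6; A->plug->A->R->C->L->G->refl->F->L'->G->R'->E->plug->F
Char 9 ('E'): step: R->3, L=6; E->plug->F->R->C->L->G->refl->F->L'->G->R'->E->plug->F

Answer: AFBDCAFFF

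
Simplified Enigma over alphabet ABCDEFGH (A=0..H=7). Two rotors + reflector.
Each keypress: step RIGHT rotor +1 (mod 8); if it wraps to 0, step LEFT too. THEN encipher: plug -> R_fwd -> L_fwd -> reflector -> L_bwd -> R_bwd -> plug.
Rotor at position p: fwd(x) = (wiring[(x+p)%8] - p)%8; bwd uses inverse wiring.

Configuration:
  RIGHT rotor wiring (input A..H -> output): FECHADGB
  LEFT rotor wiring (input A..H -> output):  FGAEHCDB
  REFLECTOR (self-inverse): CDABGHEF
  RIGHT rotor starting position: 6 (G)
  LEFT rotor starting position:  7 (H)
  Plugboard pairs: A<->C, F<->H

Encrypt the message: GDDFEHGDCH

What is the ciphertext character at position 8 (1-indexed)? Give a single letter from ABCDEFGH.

Char 1 ('G'): step: R->7, L=7; G->plug->G->R->E->L->F->refl->H->L'->C->R'->A->plug->C
Char 2 ('D'): step: R->0, L->0 (L advanced); D->plug->D->R->H->L->B->refl->D->L'->G->R'->G->plug->G
Char 3 ('D'): step: R->1, L=0; D->plug->D->R->H->L->B->refl->D->L'->G->R'->C->plug->A
Char 4 ('F'): step: R->2, L=0; F->plug->H->R->C->L->A->refl->C->L'->F->R'->B->plug->B
Char 5 ('E'): step: R->3, L=0; E->plug->E->R->G->L->D->refl->B->L'->H->R'->H->plug->F
Char 6 ('H'): step: R->4, L=0; H->plug->F->R->A->L->F->refl->H->L'->E->R'->A->plug->C
Char 7 ('G'): step: R->5, L=0; G->plug->G->R->C->L->A->refl->C->L'->F->R'->F->plug->H
Char 8 ('D'): step: R->6, L=0; D->plug->D->R->G->L->D->refl->B->L'->H->R'->C->plug->A

A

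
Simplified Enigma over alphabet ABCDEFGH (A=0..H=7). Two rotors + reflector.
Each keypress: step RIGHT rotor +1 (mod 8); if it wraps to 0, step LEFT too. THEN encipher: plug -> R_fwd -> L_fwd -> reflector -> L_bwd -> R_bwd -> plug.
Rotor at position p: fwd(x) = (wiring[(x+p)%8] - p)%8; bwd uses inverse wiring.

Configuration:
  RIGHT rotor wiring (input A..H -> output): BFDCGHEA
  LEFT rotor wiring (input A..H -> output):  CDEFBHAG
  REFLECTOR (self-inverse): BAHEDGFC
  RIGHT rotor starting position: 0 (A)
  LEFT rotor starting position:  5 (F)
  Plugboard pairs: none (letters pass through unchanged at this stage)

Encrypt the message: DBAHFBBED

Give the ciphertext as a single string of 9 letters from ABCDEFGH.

Answer: HDDAAACDH

Derivation:
Char 1 ('D'): step: R->1, L=5; D->plug->D->R->F->L->H->refl->C->L'->A->R'->H->plug->H
Char 2 ('B'): step: R->2, L=5; B->plug->B->R->A->L->C->refl->H->L'->F->R'->D->plug->D
Char 3 ('A'): step: R->3, L=5; A->plug->A->R->H->L->E->refl->D->L'->B->R'->D->plug->D
Char 4 ('H'): step: R->4, L=5; H->plug->H->R->G->L->A->refl->B->L'->C->R'->A->plug->A
Char 5 ('F'): step: R->5, L=5; F->plug->F->R->G->L->A->refl->B->L'->C->R'->A->plug->A
Char 6 ('B'): step: R->6, L=5; B->plug->B->R->C->L->B->refl->A->L'->G->R'->A->plug->A
Char 7 ('B'): step: R->7, L=5; B->plug->B->R->C->L->B->refl->A->L'->G->R'->C->plug->C
Char 8 ('E'): step: R->0, L->6 (L advanced); E->plug->E->R->G->L->D->refl->E->L'->C->R'->D->plug->D
Char 9 ('D'): step: R->1, L=6; D->plug->D->R->F->L->H->refl->C->L'->A->R'->H->plug->H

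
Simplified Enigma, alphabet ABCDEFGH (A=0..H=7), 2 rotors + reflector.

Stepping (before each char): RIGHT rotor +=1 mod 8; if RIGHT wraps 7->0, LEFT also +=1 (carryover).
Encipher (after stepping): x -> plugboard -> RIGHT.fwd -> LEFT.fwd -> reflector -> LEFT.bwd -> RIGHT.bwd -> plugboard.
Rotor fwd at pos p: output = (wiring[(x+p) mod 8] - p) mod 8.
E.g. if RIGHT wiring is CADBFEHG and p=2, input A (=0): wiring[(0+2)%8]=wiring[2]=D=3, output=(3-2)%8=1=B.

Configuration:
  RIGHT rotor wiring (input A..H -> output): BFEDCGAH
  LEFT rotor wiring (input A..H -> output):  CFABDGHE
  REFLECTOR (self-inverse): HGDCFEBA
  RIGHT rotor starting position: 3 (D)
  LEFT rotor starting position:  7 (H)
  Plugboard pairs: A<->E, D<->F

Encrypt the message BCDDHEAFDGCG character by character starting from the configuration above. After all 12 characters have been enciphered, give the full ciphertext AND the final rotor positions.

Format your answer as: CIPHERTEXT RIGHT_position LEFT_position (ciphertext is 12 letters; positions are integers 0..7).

Char 1 ('B'): step: R->4, L=7; B->plug->B->R->C->L->G->refl->B->L'->D->R'->D->plug->F
Char 2 ('C'): step: R->5, L=7; C->plug->C->R->C->L->G->refl->B->L'->D->R'->B->plug->B
Char 3 ('D'): step: R->6, L=7; D->plug->F->R->F->L->E->refl->F->L'->A->R'->H->plug->H
Char 4 ('D'): step: R->7, L=7; D->plug->F->R->D->L->B->refl->G->L'->C->R'->B->plug->B
Char 5 ('H'): step: R->0, L->0 (L advanced); H->plug->H->R->H->L->E->refl->F->L'->B->R'->A->plug->E
Char 6 ('E'): step: R->1, L=0; E->plug->A->R->E->L->D->refl->C->L'->A->R'->H->plug->H
Char 7 ('A'): step: R->2, L=0; A->plug->E->R->G->L->H->refl->A->L'->C->R'->A->plug->E
Char 8 ('F'): step: R->3, L=0; F->plug->D->R->F->L->G->refl->B->L'->D->R'->C->plug->C
Char 9 ('D'): step: R->4, L=0; D->plug->F->R->B->L->F->refl->E->L'->H->R'->H->plug->H
Char 10 ('G'): step: R->5, L=0; G->plug->G->R->G->L->H->refl->A->L'->C->R'->C->plug->C
Char 11 ('C'): step: R->6, L=0; C->plug->C->R->D->L->B->refl->G->L'->F->R'->F->plug->D
Char 12 ('G'): step: R->7, L=0; G->plug->G->R->H->L->E->refl->F->L'->B->R'->H->plug->H
Final: ciphertext=FBHBEHECHCDH, RIGHT=7, LEFT=0

Answer: FBHBEHECHCDH 7 0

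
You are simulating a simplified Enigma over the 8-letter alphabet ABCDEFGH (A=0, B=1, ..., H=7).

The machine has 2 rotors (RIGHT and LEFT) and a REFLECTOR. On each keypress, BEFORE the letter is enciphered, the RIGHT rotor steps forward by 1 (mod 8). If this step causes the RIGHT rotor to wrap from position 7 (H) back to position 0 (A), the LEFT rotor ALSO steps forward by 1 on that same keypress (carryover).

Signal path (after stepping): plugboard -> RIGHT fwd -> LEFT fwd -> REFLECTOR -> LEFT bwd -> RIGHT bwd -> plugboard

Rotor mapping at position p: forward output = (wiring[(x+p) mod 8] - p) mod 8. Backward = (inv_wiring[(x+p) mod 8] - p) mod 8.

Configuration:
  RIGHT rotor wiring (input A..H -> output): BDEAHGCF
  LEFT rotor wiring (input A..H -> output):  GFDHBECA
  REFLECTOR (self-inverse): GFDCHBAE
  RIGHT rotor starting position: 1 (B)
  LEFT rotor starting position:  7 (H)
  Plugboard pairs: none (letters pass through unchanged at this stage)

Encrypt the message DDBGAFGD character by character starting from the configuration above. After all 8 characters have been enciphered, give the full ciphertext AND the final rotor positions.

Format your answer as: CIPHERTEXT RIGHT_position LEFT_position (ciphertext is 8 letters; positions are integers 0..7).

Answer: AAHAFAFA 1 0

Derivation:
Char 1 ('D'): step: R->2, L=7; D->plug->D->R->E->L->A->refl->G->L'->C->R'->A->plug->A
Char 2 ('D'): step: R->3, L=7; D->plug->D->R->H->L->D->refl->C->L'->F->R'->A->plug->A
Char 3 ('B'): step: R->4, L=7; B->plug->B->R->C->L->G->refl->A->L'->E->R'->H->plug->H
Char 4 ('G'): step: R->5, L=7; G->plug->G->R->D->L->E->refl->H->L'->B->R'->A->plug->A
Char 5 ('A'): step: R->6, L=7; A->plug->A->R->E->L->A->refl->G->L'->C->R'->F->plug->F
Char 6 ('F'): step: R->7, L=7; F->plug->F->R->A->L->B->refl->F->L'->G->R'->A->plug->A
Char 7 ('G'): step: R->0, L->0 (L advanced); G->plug->G->R->C->L->D->refl->C->L'->G->R'->F->plug->F
Char 8 ('D'): step: R->1, L=0; D->plug->D->R->G->L->C->refl->D->L'->C->R'->A->plug->A
Final: ciphertext=AAHAFAFA, RIGHT=1, LEFT=0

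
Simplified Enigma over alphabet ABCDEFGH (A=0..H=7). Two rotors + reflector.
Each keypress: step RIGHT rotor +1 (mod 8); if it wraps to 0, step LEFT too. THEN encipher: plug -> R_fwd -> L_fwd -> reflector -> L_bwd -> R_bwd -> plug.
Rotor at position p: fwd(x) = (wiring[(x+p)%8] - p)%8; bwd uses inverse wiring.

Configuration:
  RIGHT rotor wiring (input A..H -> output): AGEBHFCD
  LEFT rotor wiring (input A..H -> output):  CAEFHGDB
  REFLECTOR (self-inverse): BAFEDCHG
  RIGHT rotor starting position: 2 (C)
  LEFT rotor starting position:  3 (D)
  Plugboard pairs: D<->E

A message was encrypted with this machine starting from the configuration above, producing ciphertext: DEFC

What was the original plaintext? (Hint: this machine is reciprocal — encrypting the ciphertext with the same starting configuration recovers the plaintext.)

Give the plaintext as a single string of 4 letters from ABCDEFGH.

Char 1 ('D'): step: R->3, L=3; D->plug->E->R->A->L->C->refl->F->L'->G->R'->A->plug->A
Char 2 ('E'): step: R->4, L=3; E->plug->D->R->H->L->B->refl->A->L'->D->R'->A->plug->A
Char 3 ('F'): step: R->5, L=3; F->plug->F->R->H->L->B->refl->A->L'->D->R'->D->plug->E
Char 4 ('C'): step: R->6, L=3; C->plug->C->R->C->L->D->refl->E->L'->B->R'->G->plug->G

Answer: AAEG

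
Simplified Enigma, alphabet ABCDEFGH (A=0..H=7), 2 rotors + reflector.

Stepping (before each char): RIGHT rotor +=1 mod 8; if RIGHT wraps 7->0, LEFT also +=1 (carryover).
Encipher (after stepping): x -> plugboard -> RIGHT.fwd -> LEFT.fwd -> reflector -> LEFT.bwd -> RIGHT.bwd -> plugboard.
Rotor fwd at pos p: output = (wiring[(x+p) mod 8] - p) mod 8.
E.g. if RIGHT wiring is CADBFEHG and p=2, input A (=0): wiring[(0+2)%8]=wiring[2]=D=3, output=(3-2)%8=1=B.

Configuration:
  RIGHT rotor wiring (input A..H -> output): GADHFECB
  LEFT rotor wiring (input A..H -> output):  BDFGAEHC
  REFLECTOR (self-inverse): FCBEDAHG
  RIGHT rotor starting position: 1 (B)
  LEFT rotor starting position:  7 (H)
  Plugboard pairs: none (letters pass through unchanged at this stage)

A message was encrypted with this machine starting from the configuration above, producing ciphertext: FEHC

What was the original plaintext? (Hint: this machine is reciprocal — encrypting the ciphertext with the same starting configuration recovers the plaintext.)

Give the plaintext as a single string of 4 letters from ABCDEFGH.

Answer: HDFE

Derivation:
Char 1 ('F'): step: R->2, L=7; F->plug->F->R->H->L->A->refl->F->L'->G->R'->H->plug->H
Char 2 ('E'): step: R->3, L=7; E->plug->E->R->G->L->F->refl->A->L'->H->R'->D->plug->D
Char 3 ('H'): step: R->4, L=7; H->plug->H->R->D->L->G->refl->H->L'->E->R'->F->plug->F
Char 4 ('C'): step: R->5, L=7; C->plug->C->R->E->L->H->refl->G->L'->D->R'->E->plug->E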